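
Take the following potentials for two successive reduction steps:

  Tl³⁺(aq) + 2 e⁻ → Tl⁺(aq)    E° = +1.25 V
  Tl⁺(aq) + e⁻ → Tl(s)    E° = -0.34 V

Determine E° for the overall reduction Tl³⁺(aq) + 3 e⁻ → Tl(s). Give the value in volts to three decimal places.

Adding the free-energy changes (−nFE°) of the two steps gives −n₃FE°₃ = −n₁FE°₁ − n₂FE°₂.
E°₃ = (2×+1.25 + 1×-0.34) / 3 = (+2.160) / 3 = +0.720 V.
E° values themselves are not directly additive — weighting by electron count is essential.

+0.720 V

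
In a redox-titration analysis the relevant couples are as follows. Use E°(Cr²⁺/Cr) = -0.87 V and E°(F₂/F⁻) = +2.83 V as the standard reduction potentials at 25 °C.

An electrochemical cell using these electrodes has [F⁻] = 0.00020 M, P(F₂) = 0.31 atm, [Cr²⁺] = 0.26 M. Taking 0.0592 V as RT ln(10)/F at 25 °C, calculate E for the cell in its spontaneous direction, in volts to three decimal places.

F₂/F⁻ is the cathode (higher E°), Cr²⁺/Cr the anode: E°cell = +2.83 − (-0.87) = +3.70 V, n = 2.
Overall: F₂(g) + Cr(s) → 2 F⁻(aq) + Cr²⁺(aq)
Q = [F⁻]^2·[Cr²⁺] / (P(F₂)); log Q = -7.474.
E = E° − (0.0592/n) log Q = +3.70 − (0.0592/2)(-7.474) = +3.921 V.

+3.921 V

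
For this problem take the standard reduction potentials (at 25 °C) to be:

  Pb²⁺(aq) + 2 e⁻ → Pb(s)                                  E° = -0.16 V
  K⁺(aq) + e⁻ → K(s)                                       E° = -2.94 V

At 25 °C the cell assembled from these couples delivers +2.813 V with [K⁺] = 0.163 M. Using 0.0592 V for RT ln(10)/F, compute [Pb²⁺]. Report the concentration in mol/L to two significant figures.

Pb²⁺/Pb is the cathode, K⁺/K the anode: E°cell = +2.78 V, n = 2.
Overall reaction: Pb²⁺(aq) + 2 K(s) → Pb(s) + 2 K⁺(aq); Q = [K⁺]^2/[Pb²⁺]^1.
From E = E° − (0.0592/n) log Q: log Q = (E° − E)·n/0.0592 = (+2.78 − (+2.813))·2/0.0592 = -1.1149.
So 1·log[Pb²⁺] = 2·log(0.163) − log Q = -1.5756 − (-1.1149) = -0.4607; [Pb²⁺] = 10^(-0.4607) ≈ 0.35 M.

0.35 M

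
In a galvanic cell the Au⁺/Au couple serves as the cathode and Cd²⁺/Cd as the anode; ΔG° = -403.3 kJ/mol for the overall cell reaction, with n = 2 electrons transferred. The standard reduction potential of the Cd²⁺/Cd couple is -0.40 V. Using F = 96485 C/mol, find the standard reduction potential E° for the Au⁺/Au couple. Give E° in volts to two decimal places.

E°cell = −ΔG°/(nF) = −(-403.3×10³)/((2)(96485)) = +2.090 V.
Since Au⁺/Au is the cathode and Cd²⁺/Cd the anode, E°cell = E°(Au⁺/Au) − E°(Cd²⁺/Cd).
So E°(Au⁺/Au) = E°cell + E°(Cd²⁺/Cd) = +2.090 + (-0.40) = +1.69 V.

+1.69 V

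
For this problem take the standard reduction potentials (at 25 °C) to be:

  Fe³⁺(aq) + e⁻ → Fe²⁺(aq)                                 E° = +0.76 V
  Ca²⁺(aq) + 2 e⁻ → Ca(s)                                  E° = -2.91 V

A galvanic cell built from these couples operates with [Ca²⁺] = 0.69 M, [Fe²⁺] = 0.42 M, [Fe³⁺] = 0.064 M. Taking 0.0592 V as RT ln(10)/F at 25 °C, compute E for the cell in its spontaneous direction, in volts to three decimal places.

+3.626 V

Fe³⁺/Fe²⁺ is the cathode (higher E°), Ca²⁺/Ca the anode: E°cell = +0.76 − (-2.91) = +3.67 V, n = 2.
Overall: 2 Fe³⁺(aq) + Ca(s) → 2 Fe²⁺(aq) + Ca²⁺(aq)
Q = [Fe²⁺]^2·[Ca²⁺] / ([Fe³⁺]^2); log Q = 1.473.
E = E° − (0.0592/n) log Q = +3.67 − (0.0592/2)(1.473) = +3.626 V.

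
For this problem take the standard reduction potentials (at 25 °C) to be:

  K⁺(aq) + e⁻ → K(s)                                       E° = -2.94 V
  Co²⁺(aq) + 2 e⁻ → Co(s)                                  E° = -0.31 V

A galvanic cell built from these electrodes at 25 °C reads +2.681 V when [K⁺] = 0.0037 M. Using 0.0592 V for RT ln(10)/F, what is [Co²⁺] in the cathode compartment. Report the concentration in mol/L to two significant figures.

Co²⁺/Co is the cathode, K⁺/K the anode: E°cell = +2.63 V, n = 2.
Overall reaction: Co²⁺(aq) + 2 K(s) → Co(s) + 2 K⁺(aq); Q = [K⁺]^2/[Co²⁺]^1.
From E = E° − (0.0592/n) log Q: log Q = (E° − E)·n/0.0592 = (+2.63 − (+2.681))·2/0.0592 = -1.7230.
So 1·log[Co²⁺] = 2·log(0.0037) − log Q = -4.8636 − (-1.7230) = -3.1406; [Co²⁺] = 10^(-3.1406) ≈ 0.00072 M.

0.00072 M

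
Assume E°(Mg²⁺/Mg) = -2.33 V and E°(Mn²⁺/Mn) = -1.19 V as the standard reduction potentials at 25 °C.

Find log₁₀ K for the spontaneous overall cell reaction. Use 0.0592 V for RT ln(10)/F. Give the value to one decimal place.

38.5

Cathode: Mn²⁺/Mn; anode: Mg²⁺/Mg. E°cell = +1.14 V, n = 2.
log K = nE°cell / 0.0592 = (2)(+1.14) / 0.0592 = 38.5.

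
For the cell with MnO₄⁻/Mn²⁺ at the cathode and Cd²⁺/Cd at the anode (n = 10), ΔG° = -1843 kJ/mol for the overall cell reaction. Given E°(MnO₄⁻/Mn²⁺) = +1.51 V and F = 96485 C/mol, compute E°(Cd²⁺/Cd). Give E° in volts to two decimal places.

E°cell = −ΔG°/(nF) = −(-1843×10³)/((10)(96485)) = +1.910 V.
Since MnO₄⁻/Mn²⁺ is the cathode and Cd²⁺/Cd the anode, E°cell = E°(MnO₄⁻/Mn²⁺) − E°(Cd²⁺/Cd).
So E°(Cd²⁺/Cd) = E°(MnO₄⁻/Mn²⁺) − E°cell = (+1.51) − (+1.910) = -0.40 V.

-0.40 V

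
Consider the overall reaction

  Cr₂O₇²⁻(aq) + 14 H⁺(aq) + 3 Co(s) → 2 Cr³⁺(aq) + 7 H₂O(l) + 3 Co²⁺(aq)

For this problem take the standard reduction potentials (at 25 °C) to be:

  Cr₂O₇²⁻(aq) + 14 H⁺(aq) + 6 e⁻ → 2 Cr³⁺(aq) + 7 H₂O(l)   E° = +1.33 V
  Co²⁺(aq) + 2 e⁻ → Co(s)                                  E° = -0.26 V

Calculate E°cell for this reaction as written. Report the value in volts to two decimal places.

+1.59 V

The Cr₂O₇²⁻/Cr³⁺ couple has the higher reduction potential, so it is the cathode; Co²⁺/Co is oxidised at the anode.
E°cell = E°(cathode) − E°(anode) = (+1.33) − (-0.26) = +1.59 V.
Since E°cell > 0, the reaction is spontaneous under standard conditions.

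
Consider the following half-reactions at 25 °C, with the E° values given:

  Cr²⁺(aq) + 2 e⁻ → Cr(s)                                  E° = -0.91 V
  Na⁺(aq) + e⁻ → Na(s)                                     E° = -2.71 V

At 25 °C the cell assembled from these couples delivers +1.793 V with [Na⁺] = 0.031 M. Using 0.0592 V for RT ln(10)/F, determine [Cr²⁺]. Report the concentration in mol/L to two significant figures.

0.00056 M

Cr²⁺/Cr is the cathode, Na⁺/Na the anode: E°cell = +1.80 V, n = 2.
Overall reaction: Cr²⁺(aq) + 2 Na(s) → Cr(s) + 2 Na⁺(aq); Q = [Na⁺]^2/[Cr²⁺]^1.
From E = E° − (0.0592/n) log Q: log Q = (E° − E)·n/0.0592 = (+1.80 − (+1.793))·2/0.0592 = 0.2365.
So 1·log[Cr²⁺] = 2·log(0.031) − log Q = -3.0173 − (0.2365) = -3.2538; [Cr²⁺] = 10^(-3.2538) ≈ 0.00056 M.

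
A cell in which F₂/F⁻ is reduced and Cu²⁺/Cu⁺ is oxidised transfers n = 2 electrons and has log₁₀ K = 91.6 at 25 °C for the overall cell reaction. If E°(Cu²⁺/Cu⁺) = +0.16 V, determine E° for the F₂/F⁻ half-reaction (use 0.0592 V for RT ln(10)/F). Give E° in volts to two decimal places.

+2.87 V

E°cell = (0.0592/n)·log K = (0.0592/2)(91.6) = +2.711 V.
Since F₂/F⁻ is the cathode and Cu²⁺/Cu⁺ the anode, E°cell = E°(F₂/F⁻) − E°(Cu²⁺/Cu⁺).
So E°(F₂/F⁻) = E°cell + E°(Cu²⁺/Cu⁺) = +2.711 + (+0.16) = +2.87 V.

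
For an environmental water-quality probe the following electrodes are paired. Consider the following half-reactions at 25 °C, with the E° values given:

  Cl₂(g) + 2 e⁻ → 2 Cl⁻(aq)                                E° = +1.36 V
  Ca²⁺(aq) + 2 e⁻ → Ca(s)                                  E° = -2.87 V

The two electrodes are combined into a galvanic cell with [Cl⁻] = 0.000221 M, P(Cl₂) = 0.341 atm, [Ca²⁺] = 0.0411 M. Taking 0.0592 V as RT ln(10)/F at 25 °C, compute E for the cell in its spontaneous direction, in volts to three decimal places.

+4.474 V

Cl₂/Cl⁻ is the cathode (higher E°), Ca²⁺/Ca the anode: E°cell = +1.36 − (-2.87) = +4.23 V, n = 2.
Overall: Cl₂(g) + Ca(s) → 2 Cl⁻(aq) + Ca²⁺(aq)
Q = [Cl⁻]^2·[Ca²⁺] / (P(Cl₂)); log Q = -8.230.
E = E° − (0.0592/n) log Q = +4.23 − (0.0592/2)(-8.230) = +4.474 V.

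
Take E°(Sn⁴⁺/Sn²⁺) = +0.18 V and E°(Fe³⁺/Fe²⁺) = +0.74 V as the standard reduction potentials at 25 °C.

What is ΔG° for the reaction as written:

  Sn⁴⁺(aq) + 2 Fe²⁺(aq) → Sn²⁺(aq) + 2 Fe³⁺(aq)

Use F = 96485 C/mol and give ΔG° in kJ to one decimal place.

+108.1 kJ

As written, Sn⁴⁺/Sn²⁺ is reduced (cathode) and Fe³⁺/Fe²⁺ is oxidised (anode), so E°cell = (+0.18) − (+0.74) = -0.56 V.
Balancing electrons gives n = 2.
ΔG° = −nFE° = −(2)(96485)(-0.56) = 108,063 J = +108.1 kJ.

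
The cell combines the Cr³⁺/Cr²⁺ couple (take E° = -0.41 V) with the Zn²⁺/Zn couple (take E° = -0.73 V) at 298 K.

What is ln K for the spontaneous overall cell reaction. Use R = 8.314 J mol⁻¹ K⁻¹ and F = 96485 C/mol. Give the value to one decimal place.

24.9

Cathode: Cr³⁺/Cr²⁺; anode: Zn²⁺/Zn. E°cell = (-0.41) − (-0.73) = +0.32 V, with n = 2.
ΔG° = −nFE° = −RT ln K, so ln K = nFE°/(RT) = (2)(96485)(+0.32) / ((8.314)(298)) = 24.924.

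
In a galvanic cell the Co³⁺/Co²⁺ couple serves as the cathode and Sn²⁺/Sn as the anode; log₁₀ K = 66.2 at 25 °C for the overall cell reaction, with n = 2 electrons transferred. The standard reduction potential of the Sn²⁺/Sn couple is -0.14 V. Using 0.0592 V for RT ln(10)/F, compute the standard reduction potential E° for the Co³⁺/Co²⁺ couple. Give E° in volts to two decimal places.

E°cell = (0.0592/n)·log K = (0.0592/2)(66.2) = +1.960 V.
Since Co³⁺/Co²⁺ is the cathode and Sn²⁺/Sn the anode, E°cell = E°(Co³⁺/Co²⁺) − E°(Sn²⁺/Sn).
So E°(Co³⁺/Co²⁺) = E°cell + E°(Sn²⁺/Sn) = +1.960 + (-0.14) = +1.82 V.

+1.82 V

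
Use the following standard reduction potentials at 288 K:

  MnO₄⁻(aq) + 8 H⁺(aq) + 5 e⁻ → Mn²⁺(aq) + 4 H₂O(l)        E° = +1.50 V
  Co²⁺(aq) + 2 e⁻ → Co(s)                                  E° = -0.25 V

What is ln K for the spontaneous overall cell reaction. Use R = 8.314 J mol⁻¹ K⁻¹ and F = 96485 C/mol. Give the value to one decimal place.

705.2

Cathode: MnO₄⁻/Mn²⁺; anode: Co²⁺/Co. E°cell = (+1.50) − (-0.25) = +1.75 V, with n = 10.
ΔG° = −nFE° = −RT ln K, so ln K = nFE°/(RT) = (10)(96485)(+1.75) / ((8.314)(288)) = 705.172.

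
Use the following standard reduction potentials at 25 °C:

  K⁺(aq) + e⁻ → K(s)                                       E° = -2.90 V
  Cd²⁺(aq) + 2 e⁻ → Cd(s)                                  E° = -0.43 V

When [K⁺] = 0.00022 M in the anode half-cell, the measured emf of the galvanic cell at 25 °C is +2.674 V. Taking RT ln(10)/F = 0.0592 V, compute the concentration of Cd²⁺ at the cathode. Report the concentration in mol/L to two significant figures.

Cd²⁺/Cd is the cathode, K⁺/K the anode: E°cell = +2.47 V, n = 2.
Overall reaction: Cd²⁺(aq) + 2 K(s) → Cd(s) + 2 K⁺(aq); Q = [K⁺]^2/[Cd²⁺]^1.
From E = E° − (0.0592/n) log Q: log Q = (E° − E)·n/0.0592 = (+2.47 − (+2.674))·2/0.0592 = -6.8919.
So 1·log[Cd²⁺] = 2·log(0.00022) − log Q = -7.3152 − (-6.8919) = -0.4233; [Cd²⁺] = 10^(-0.4233) ≈ 0.38 M.

0.38 M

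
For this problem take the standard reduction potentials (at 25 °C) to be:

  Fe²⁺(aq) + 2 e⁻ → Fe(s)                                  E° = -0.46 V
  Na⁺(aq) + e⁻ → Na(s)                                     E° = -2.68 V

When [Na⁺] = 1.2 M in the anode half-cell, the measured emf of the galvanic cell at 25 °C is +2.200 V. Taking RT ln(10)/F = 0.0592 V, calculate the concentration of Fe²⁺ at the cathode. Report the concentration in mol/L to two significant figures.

0.30 M

Fe²⁺/Fe is the cathode, Na⁺/Na the anode: E°cell = +2.22 V, n = 2.
Overall reaction: Fe²⁺(aq) + 2 Na(s) → Fe(s) + 2 Na⁺(aq); Q = [Na⁺]^2/[Fe²⁺]^1.
From E = E° − (0.0592/n) log Q: log Q = (E° − E)·n/0.0592 = (+2.22 − (+2.200))·2/0.0592 = 0.6757.
So 1·log[Fe²⁺] = 2·log(1.2) − log Q = 0.1584 − (0.6757) = -0.5173; [Fe²⁺] = 10^(-0.5173) ≈ 0.30 M.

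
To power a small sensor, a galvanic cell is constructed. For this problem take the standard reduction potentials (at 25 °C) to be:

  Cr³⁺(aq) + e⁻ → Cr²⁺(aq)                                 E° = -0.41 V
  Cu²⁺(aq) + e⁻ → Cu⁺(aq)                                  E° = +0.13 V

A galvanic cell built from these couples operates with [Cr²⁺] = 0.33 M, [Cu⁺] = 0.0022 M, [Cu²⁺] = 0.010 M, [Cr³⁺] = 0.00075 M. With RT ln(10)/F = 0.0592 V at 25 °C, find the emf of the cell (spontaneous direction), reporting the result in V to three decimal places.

+0.735 V

Cu²⁺/Cu⁺ is the cathode (higher E°), Cr³⁺/Cr²⁺ the anode: E°cell = +0.13 − (-0.41) = +0.54 V, n = 1.
Overall: Cu²⁺(aq) + Cr²⁺(aq) → Cu⁺(aq) + Cr³⁺(aq)
Q = [Cu⁺]·[Cr³⁺] / ([Cu²⁺]·[Cr²⁺]); log Q = -3.301.
E = E° − (0.0592/n) log Q = +0.54 − (0.0592/1)(-3.301) = +0.735 V.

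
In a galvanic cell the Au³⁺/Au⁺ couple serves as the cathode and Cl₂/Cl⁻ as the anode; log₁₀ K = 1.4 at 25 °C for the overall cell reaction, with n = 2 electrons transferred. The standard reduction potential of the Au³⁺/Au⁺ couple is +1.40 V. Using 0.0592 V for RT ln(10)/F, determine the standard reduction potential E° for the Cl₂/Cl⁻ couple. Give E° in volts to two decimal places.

E°cell = (0.0592/n)·log K = (0.0592/2)(1.4) = +0.041 V.
Since Au³⁺/Au⁺ is the cathode and Cl₂/Cl⁻ the anode, E°cell = E°(Au³⁺/Au⁺) − E°(Cl₂/Cl⁻).
So E°(Cl₂/Cl⁻) = E°(Au³⁺/Au⁺) − E°cell = (+1.40) − (+0.041) = +1.36 V.

+1.36 V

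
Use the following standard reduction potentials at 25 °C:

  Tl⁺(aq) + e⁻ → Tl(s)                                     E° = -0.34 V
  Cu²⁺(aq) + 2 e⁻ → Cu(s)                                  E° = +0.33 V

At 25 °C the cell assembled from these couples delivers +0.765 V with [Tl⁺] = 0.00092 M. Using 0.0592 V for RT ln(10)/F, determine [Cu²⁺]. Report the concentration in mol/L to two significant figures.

Cu²⁺/Cu is the cathode, Tl⁺/Tl the anode: E°cell = +0.67 V, n = 2.
Overall reaction: Cu²⁺(aq) + 2 Tl(s) → Cu(s) + 2 Tl⁺(aq); Q = [Tl⁺]^2/[Cu²⁺]^1.
From E = E° − (0.0592/n) log Q: log Q = (E° − E)·n/0.0592 = (+0.67 − (+0.765))·2/0.0592 = -3.2095.
So 1·log[Cu²⁺] = 2·log(0.00092) − log Q = -6.0724 − (-3.2095) = -2.8629; [Cu²⁺] = 10^(-2.8629) ≈ 0.0014 M.

0.0014 M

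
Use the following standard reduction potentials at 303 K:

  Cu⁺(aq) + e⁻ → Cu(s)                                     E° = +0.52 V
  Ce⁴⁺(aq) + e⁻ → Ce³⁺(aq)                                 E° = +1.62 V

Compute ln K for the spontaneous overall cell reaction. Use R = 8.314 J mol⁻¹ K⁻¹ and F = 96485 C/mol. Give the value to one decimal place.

42.1

Cathode: Ce⁴⁺/Ce³⁺; anode: Cu⁺/Cu. E°cell = (+1.62) − (+0.52) = +1.10 V, with n = 1.
ΔG° = −nFE° = −RT ln K, so ln K = nFE°/(RT) = (1)(96485)(+1.10) / ((8.314)(303)) = 42.131.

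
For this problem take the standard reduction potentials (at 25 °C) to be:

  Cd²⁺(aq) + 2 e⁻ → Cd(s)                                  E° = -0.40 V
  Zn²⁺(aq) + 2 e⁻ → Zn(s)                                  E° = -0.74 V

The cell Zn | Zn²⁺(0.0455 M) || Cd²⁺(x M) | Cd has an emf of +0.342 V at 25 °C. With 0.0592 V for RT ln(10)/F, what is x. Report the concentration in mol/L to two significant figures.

0.053 M

Cd²⁺/Cd is the cathode, Zn²⁺/Zn the anode: E°cell = +0.34 V, n = 2.
Overall reaction: Cd²⁺(aq) + Zn(s) → Cd(s) + Zn²⁺(aq); Q = [Zn²⁺]^1/[Cd²⁺]^1.
From E = E° − (0.0592/n) log Q: log Q = (E° − E)·n/0.0592 = (+0.34 − (+0.342))·2/0.0592 = -0.0676.
So 1·log[Cd²⁺] = 1·log(0.0455) − log Q = -1.3420 − (-0.0676) = -1.2744; [Cd²⁺] = 10^(-1.2744) ≈ 0.053 M.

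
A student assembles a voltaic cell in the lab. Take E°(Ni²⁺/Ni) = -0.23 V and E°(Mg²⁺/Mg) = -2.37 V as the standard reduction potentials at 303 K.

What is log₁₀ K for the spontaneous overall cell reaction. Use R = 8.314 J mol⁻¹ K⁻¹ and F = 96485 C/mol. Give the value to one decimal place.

71.2

Cathode: Ni²⁺/Ni; anode: Mg²⁺/Mg. E°cell = (-0.23) − (-2.37) = +2.14 V, with n = 2.
ΔG° = −nFE° = −RT ln K, so ln K = nFE°/(RT) = (2)(96485)(+2.14) / ((8.314)(303)) = 163.927.
log₁₀ K = 163.927 / ln 10 = 71.2.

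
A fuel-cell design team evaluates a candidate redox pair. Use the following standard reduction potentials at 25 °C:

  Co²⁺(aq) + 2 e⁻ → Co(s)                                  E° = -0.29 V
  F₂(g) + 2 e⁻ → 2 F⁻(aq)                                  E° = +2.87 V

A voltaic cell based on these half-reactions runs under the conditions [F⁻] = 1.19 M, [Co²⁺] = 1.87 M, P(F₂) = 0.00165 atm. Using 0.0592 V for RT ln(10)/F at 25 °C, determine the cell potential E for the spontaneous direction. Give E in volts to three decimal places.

F₂/F⁻ is the cathode (higher E°), Co²⁺/Co the anode: E°cell = +2.87 − (-0.29) = +3.16 V, n = 2.
Overall: F₂(g) + Co(s) → 2 F⁻(aq) + Co²⁺(aq)
Q = [F⁻]^2·[Co²⁺] / (P(F₂)); log Q = 3.205.
E = E° − (0.0592/n) log Q = +3.16 − (0.0592/2)(3.205) = +3.065 V.

+3.065 V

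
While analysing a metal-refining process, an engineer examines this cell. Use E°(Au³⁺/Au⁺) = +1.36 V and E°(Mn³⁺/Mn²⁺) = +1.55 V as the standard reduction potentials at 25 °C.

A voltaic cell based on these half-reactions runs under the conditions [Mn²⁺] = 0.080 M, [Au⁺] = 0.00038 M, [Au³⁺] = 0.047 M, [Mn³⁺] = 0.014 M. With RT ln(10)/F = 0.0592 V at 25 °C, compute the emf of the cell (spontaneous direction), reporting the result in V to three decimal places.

Mn³⁺/Mn²⁺ is the cathode (higher E°), Au³⁺/Au⁺ the anode: E°cell = +1.55 − (+1.36) = +0.19 V, n = 2.
Overall: 2 Mn³⁺(aq) + Au⁺(aq) → 2 Mn²⁺(aq) + Au³⁺(aq)
Q = [Mn²⁺]^2·[Au³⁺] / ([Mn³⁺]^2·[Au⁺]); log Q = 3.606.
E = E° − (0.0592/n) log Q = +0.19 − (0.0592/2)(3.606) = +0.083 V.

+0.083 V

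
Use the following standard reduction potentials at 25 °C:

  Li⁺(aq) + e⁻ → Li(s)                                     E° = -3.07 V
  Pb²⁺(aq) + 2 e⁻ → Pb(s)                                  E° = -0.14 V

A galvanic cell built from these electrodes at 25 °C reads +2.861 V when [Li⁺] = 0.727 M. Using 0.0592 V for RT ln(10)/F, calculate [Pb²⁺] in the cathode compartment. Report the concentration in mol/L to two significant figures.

0.0025 M

Pb²⁺/Pb is the cathode, Li⁺/Li the anode: E°cell = +2.93 V, n = 2.
Overall reaction: Pb²⁺(aq) + 2 Li(s) → Pb(s) + 2 Li⁺(aq); Q = [Li⁺]^2/[Pb²⁺]^1.
From E = E° − (0.0592/n) log Q: log Q = (E° − E)·n/0.0592 = (+2.93 − (+2.861))·2/0.0592 = 2.3311.
So 1·log[Pb²⁺] = 2·log(0.727) − log Q = -0.2769 − (2.3311) = -2.6080; [Pb²⁺] = 10^(-2.6080) ≈ 0.0025 M.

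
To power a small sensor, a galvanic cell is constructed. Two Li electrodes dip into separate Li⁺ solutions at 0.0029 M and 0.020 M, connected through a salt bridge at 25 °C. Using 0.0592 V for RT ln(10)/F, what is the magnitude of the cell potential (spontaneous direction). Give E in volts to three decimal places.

+0.050 V

For a concentration cell E°cell = 0. The 0.020 M side is the cathode (reduction is favoured where [Li⁺] is higher).
With n = 1, E = −(0.0592/1) log([Li⁺]ₐₙ/[Li⁺]꜀ₐₜ) = −(0.0592/1) log(0.0029/0.02) = −(0.0592/1)(-0.839) = +0.050 V.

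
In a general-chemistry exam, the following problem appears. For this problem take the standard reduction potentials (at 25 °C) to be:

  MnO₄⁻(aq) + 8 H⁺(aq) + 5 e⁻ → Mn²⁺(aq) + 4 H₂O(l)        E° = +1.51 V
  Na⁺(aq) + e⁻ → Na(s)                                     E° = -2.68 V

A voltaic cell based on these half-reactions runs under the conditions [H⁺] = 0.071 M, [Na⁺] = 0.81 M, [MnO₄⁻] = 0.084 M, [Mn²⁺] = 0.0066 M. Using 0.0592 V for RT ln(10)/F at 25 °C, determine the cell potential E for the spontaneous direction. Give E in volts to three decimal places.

+4.100 V

MnO₄⁻/Mn²⁺ is the cathode (higher E°), Na⁺/Na the anode: E°cell = +1.51 − (-2.68) = +4.19 V, n = 5.
Overall: MnO₄⁻(aq) + 8 H⁺(aq) + 5 Na(s) → Mn²⁺(aq) + 4 H₂O(l) + 5 Na⁺(aq)
Q = [Mn²⁺]·[Na⁺]^5 / ([MnO₄⁻]·[H⁺]^8); log Q = 7.628.
E = E° − (0.0592/n) log Q = +4.19 − (0.0592/5)(7.628) = +4.100 V.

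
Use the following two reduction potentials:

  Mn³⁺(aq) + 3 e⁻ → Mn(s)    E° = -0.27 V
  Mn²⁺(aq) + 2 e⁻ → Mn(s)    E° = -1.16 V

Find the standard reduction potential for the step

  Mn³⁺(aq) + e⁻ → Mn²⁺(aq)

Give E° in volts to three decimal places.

Sequential free energies add, so n₃E°₃ = n₁E°₁ + n₂E°₂.
With n₃ = 3, and the known step contributing 2×(-1.16) V, the unknown satisfies 1·E° = 3×(-0.27) − 2×(-1.16) = +1.510.
E° = +1.510 / 1 = +1.510 V.

+1.510 V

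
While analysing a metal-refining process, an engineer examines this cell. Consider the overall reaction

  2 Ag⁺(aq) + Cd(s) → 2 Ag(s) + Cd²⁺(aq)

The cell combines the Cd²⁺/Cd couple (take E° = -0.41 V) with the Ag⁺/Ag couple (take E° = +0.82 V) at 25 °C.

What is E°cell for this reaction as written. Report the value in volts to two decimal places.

+1.23 V

The Ag⁺/Ag couple has the higher reduction potential, so it is the cathode; Cd²⁺/Cd is oxidised at the anode.
E°cell = E°(cathode) − E°(anode) = (+0.82) − (-0.41) = +1.23 V.
Since E°cell > 0, the reaction is spontaneous under standard conditions.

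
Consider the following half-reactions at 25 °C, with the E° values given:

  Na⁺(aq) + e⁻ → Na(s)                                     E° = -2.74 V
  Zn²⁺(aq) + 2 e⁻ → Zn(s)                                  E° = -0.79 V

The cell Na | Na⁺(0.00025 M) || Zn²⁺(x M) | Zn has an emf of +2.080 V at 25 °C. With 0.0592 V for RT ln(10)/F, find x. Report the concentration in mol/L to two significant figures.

Zn²⁺/Zn is the cathode, Na⁺/Na the anode: E°cell = +1.95 V, n = 2.
Overall reaction: Zn²⁺(aq) + 2 Na(s) → Zn(s) + 2 Na⁺(aq); Q = [Na⁺]^2/[Zn²⁺]^1.
From E = E° − (0.0592/n) log Q: log Q = (E° − E)·n/0.0592 = (+1.95 − (+2.080))·2/0.0592 = -4.3919.
So 1·log[Zn²⁺] = 2·log(0.00025) − log Q = -7.2041 − (-4.3919) = -2.8122; [Zn²⁺] = 10^(-2.8122) ≈ 0.0015 M.

0.0015 M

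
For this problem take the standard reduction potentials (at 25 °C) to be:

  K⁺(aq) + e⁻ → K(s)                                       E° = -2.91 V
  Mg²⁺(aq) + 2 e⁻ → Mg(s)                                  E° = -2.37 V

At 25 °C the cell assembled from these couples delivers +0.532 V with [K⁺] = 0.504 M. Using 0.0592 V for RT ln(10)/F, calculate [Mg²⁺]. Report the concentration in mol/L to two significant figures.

Mg²⁺/Mg is the cathode, K⁺/K the anode: E°cell = +0.54 V, n = 2.
Overall reaction: Mg²⁺(aq) + 2 K(s) → Mg(s) + 2 K⁺(aq); Q = [K⁺]^2/[Mg²⁺]^1.
From E = E° − (0.0592/n) log Q: log Q = (E° − E)·n/0.0592 = (+0.54 − (+0.532))·2/0.0592 = 0.2703.
So 1·log[Mg²⁺] = 2·log(0.504) − log Q = -0.5951 − (0.2703) = -0.8654; [Mg²⁺] = 10^(-0.8654) ≈ 0.14 M.

0.14 M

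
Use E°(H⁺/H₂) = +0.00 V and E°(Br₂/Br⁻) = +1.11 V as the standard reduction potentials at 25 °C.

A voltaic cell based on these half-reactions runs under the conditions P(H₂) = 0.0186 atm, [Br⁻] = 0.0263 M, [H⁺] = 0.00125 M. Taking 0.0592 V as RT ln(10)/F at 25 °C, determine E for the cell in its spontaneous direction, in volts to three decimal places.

+1.324 V

Br₂/Br⁻ is the cathode (higher E°), H⁺/H₂ the anode: E°cell = +1.11 − (+0.00) = +1.11 V, n = 2.
Overall: Br₂(l) + H₂(g) → 2 Br⁻(aq) + 2 H⁺(aq)
Q = [Br⁻]^2·[H⁺]^2 / (P(H₂)); log Q = -7.236.
E = E° − (0.0592/n) log Q = +1.11 − (0.0592/2)(-7.236) = +1.324 V.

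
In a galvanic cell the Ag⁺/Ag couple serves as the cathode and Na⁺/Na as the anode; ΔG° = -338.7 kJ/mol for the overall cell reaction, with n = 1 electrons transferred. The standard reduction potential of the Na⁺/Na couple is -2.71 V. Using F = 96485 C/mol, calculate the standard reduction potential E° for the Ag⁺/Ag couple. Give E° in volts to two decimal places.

+0.80 V

E°cell = −ΔG°/(nF) = −(-338.7×10³)/((1)(96485)) = +3.510 V.
Since Ag⁺/Ag is the cathode and Na⁺/Na the anode, E°cell = E°(Ag⁺/Ag) − E°(Na⁺/Na).
So E°(Ag⁺/Ag) = E°cell + E°(Na⁺/Na) = +3.510 + (-2.71) = +0.80 V.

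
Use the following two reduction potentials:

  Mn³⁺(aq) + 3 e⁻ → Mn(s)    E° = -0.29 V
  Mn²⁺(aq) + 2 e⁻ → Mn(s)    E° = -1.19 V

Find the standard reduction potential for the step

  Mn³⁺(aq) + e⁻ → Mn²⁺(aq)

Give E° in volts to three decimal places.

Sequential free energies add, so n₃E°₃ = n₁E°₁ + n₂E°₂.
With n₃ = 3, and the known step contributing 2×(-1.19) V, the unknown satisfies 1·E° = 3×(-0.29) − 2×(-1.19) = +1.510.
E° = +1.510 / 1 = +1.510 V.

+1.510 V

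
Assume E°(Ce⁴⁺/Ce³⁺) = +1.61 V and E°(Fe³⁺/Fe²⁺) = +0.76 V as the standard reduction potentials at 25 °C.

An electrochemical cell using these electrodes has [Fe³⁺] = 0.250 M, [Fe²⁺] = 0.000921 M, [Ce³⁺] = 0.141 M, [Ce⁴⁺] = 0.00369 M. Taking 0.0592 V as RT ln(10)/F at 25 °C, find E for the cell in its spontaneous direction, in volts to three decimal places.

+0.612 V

Ce⁴⁺/Ce³⁺ is the cathode (higher E°), Fe³⁺/Fe²⁺ the anode: E°cell = +1.61 − (+0.76) = +0.85 V, n = 1.
Overall: Ce⁴⁺(aq) + Fe²⁺(aq) → Ce³⁺(aq) + Fe³⁺(aq)
Q = [Ce³⁺]·[Fe³⁺] / ([Ce⁴⁺]·[Fe²⁺]); log Q = 4.016.
E = E° − (0.0592/n) log Q = +0.85 − (0.0592/1)(4.016) = +0.612 V.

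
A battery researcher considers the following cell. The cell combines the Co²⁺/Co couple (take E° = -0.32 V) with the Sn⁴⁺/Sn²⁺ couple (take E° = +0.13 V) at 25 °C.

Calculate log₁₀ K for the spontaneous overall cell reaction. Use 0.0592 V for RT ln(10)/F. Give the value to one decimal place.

15.2

Cathode: Sn⁴⁺/Sn²⁺; anode: Co²⁺/Co. E°cell = +0.45 V, n = 2.
log K = nE°cell / 0.0592 = (2)(+0.45) / 0.0592 = 15.2.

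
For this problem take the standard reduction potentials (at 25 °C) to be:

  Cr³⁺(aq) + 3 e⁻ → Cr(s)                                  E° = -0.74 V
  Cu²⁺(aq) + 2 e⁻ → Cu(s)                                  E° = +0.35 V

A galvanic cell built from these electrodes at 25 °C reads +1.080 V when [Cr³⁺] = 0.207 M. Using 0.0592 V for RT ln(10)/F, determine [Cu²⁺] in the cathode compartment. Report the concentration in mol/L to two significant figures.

Cu²⁺/Cu is the cathode, Cr³⁺/Cr the anode: E°cell = +1.09 V, n = 6.
Overall reaction: 3 Cu²⁺(aq) + 2 Cr(s) → 3 Cu(s) + 2 Cr³⁺(aq); Q = [Cr³⁺]^2/[Cu²⁺]^3.
From E = E° − (0.0592/n) log Q: log Q = (E° − E)·n/0.0592 = (+1.09 − (+1.080))·6/0.0592 = 1.0135.
So 3·log[Cu²⁺] = 2·log(0.207) − log Q = -1.3681 − (1.0135) = -2.3816; log[Cu²⁺] = -2.3816 / 3 = -0.7939; [Cu²⁺] = 10^(-0.7939) ≈ 0.16 M.

0.16 M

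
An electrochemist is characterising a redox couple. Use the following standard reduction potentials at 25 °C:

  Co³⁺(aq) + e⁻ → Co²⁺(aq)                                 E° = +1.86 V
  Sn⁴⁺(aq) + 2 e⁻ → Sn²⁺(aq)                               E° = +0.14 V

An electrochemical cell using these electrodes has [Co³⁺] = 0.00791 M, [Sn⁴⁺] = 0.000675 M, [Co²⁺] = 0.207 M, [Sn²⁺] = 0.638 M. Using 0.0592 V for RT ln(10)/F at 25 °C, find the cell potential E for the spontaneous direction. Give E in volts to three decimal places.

+1.724 V

Co³⁺/Co²⁺ is the cathode (higher E°), Sn⁴⁺/Sn²⁺ the anode: E°cell = +1.86 − (+0.14) = +1.72 V, n = 2.
Overall: 2 Co³⁺(aq) + Sn²⁺(aq) → 2 Co²⁺(aq) + Sn⁴⁺(aq)
Q = [Co²⁺]^2·[Sn⁴⁺] / ([Co³⁺]^2·[Sn²⁺]); log Q = -0.140.
E = E° − (0.0592/n) log Q = +1.72 − (0.0592/2)(-0.140) = +1.724 V.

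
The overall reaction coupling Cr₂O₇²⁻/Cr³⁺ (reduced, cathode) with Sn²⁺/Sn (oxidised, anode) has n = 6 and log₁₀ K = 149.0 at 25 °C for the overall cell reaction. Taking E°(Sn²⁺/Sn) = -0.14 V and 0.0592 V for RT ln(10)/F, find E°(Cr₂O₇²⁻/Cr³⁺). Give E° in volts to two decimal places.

+1.33 V

E°cell = (0.0592/n)·log K = (0.0592/6)(149.0) = +1.470 V.
Since Cr₂O₇²⁻/Cr³⁺ is the cathode and Sn²⁺/Sn the anode, E°cell = E°(Cr₂O₇²⁻/Cr³⁺) − E°(Sn²⁺/Sn).
So E°(Cr₂O₇²⁻/Cr³⁺) = E°cell + E°(Sn²⁺/Sn) = +1.470 + (-0.14) = +1.33 V.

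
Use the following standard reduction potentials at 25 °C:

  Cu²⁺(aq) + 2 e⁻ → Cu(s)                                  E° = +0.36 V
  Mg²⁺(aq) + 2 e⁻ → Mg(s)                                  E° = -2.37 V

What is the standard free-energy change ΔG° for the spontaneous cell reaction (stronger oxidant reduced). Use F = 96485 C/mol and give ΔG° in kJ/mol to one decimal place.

-526.8 kJ/mol

Cu²⁺/Cu (E° = +0.36 V) is the cathode; Mg²⁺/Mg (E° = -2.37 V) is the anode, so E°cell = +2.73 V.
Balancing electrons gives n = 2 (lcm of 2 and 2).
ΔG° = −nFE° = −(2)(96485)(+2.73) = -526,808 J = -526.8 kJ/mol.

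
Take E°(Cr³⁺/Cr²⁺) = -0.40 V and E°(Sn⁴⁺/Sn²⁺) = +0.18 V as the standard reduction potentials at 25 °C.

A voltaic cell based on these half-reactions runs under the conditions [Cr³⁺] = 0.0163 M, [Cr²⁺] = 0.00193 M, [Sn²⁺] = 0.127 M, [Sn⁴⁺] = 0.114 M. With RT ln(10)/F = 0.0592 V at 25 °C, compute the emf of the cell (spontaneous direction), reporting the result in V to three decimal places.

Sn⁴⁺/Sn²⁺ is the cathode (higher E°), Cr³⁺/Cr²⁺ the anode: E°cell = +0.18 − (-0.40) = +0.58 V, n = 2.
Overall: Sn⁴⁺(aq) + 2 Cr²⁺(aq) → Sn²⁺(aq) + 2 Cr³⁺(aq)
Q = [Sn²⁺]·[Cr³⁺]^2 / ([Sn⁴⁺]·[Cr²⁺]^2); log Q = 1.900.
E = E° − (0.0592/n) log Q = +0.58 − (0.0592/2)(1.900) = +0.524 V.

+0.524 V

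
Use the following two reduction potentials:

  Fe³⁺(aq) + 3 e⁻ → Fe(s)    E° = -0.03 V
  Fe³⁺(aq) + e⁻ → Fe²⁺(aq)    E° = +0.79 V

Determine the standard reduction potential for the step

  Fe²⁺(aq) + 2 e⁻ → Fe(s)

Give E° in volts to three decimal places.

Sequential free energies add, so n₃E°₃ = n₁E°₁ + n₂E°₂.
With n₃ = 3, and the known step contributing 1×(+0.79) V, the unknown satisfies 2·E° = 3×(-0.03) − 1×(+0.79) = -0.880.
E° = -0.880 / 2 = -0.440 V.

-0.440 V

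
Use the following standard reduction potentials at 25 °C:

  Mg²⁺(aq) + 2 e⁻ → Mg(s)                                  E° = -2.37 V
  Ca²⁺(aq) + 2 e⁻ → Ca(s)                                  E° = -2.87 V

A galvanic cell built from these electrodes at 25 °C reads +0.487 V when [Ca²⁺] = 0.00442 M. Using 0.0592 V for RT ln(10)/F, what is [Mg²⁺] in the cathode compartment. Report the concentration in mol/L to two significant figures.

0.0016 M

Mg²⁺/Mg is the cathode, Ca²⁺/Ca the anode: E°cell = +0.50 V, n = 2.
Overall reaction: Mg²⁺(aq) + Ca(s) → Mg(s) + Ca²⁺(aq); Q = [Ca²⁺]^1/[Mg²⁺]^1.
From E = E° − (0.0592/n) log Q: log Q = (E° − E)·n/0.0592 = (+0.50 − (+0.487))·2/0.0592 = 0.4392.
So 1·log[Mg²⁺] = 1·log(0.00442) − log Q = -2.3546 − (0.4392) = -2.7938; [Mg²⁺] = 10^(-2.7938) ≈ 0.0016 M.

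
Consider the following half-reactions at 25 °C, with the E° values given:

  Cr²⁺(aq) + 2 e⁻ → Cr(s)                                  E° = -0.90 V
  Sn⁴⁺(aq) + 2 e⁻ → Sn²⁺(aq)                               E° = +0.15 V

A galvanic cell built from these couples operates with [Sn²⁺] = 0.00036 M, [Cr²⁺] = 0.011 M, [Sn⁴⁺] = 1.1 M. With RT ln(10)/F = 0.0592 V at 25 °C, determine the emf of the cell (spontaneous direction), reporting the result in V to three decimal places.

Sn⁴⁺/Sn²⁺ is the cathode (higher E°), Cr²⁺/Cr the anode: E°cell = +0.15 − (-0.90) = +1.05 V, n = 2.
Overall: Sn⁴⁺(aq) + Cr(s) → Sn²⁺(aq) + Cr²⁺(aq)
Q = [Sn²⁺]·[Cr²⁺] / ([Sn⁴⁺]); log Q = -5.444.
E = E° − (0.0592/n) log Q = +1.05 − (0.0592/2)(-5.444) = +1.211 V.

+1.211 V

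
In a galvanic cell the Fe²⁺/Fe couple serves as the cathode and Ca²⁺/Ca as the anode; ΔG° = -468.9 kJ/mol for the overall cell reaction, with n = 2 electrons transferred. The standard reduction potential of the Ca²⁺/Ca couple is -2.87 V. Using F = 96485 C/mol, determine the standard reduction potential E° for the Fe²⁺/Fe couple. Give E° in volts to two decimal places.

E°cell = −ΔG°/(nF) = −(-468.9×10³)/((2)(96485)) = +2.430 V.
Since Fe²⁺/Fe is the cathode and Ca²⁺/Ca the anode, E°cell = E°(Fe²⁺/Fe) − E°(Ca²⁺/Ca).
So E°(Fe²⁺/Fe) = E°cell + E°(Ca²⁺/Ca) = +2.430 + (-2.87) = -0.44 V.

-0.44 V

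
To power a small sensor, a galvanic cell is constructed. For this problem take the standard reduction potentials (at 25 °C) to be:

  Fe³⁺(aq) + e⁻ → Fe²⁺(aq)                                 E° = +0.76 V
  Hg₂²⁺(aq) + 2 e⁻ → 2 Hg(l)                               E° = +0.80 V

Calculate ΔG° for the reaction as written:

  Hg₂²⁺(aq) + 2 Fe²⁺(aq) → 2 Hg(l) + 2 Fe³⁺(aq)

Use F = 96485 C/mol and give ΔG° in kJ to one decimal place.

-7.7 kJ

As written, Hg₂²⁺/Hg is reduced (cathode) and Fe³⁺/Fe²⁺ is oxidised (anode), so E°cell = (+0.80) − (+0.76) = +0.04 V.
Balancing electrons gives n = 2.
ΔG° = −nFE° = −(2)(96485)(+0.04) = -7,719 J = -7.7 kJ.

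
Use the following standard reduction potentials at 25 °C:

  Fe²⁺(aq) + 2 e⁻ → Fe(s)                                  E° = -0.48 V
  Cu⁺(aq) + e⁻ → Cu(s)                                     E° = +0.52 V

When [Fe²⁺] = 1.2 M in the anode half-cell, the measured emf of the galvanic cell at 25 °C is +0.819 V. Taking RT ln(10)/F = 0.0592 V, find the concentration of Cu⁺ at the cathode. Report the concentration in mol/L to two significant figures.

0.00096 M

Cu⁺/Cu is the cathode, Fe²⁺/Fe the anode: E°cell = +1.00 V, n = 2.
Overall reaction: 2 Cu⁺(aq) + Fe(s) → 2 Cu(s) + Fe²⁺(aq); Q = [Fe²⁺]^1/[Cu⁺]^2.
From E = E° − (0.0592/n) log Q: log Q = (E° − E)·n/0.0592 = (+1.00 − (+0.819))·2/0.0592 = 6.1149.
So 2·log[Cu⁺] = 1·log(1.2) − log Q = 0.0792 − (6.1149) = -6.0357; log[Cu⁺] = -6.0357 / 2 = -3.0179; [Cu⁺] = 10^(-3.0179) ≈ 0.00096 M.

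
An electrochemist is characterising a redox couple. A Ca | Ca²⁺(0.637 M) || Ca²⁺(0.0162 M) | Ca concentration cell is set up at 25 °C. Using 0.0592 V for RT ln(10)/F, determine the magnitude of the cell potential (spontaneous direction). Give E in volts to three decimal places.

+0.047 V

For a concentration cell E°cell = 0. The 0.637 M side is the cathode (reduction is favoured where [Ca²⁺] is higher).
With n = 2, E = −(0.0592/2) log([Ca²⁺]ₐₙ/[Ca²⁺]꜀ₐₜ) = −(0.0592/2) log(0.0162/0.637) = −(0.0592/2)(-1.595) = +0.047 V.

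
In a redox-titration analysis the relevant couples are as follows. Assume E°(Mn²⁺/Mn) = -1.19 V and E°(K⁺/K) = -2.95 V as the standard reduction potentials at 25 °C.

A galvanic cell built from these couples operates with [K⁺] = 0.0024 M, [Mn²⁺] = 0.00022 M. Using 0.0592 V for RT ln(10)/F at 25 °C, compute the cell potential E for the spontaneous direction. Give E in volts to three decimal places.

Mn²⁺/Mn is the cathode (higher E°), K⁺/K the anode: E°cell = -1.19 − (-2.95) = +1.76 V, n = 2.
Overall: Mn²⁺(aq) + 2 K(s) → Mn(s) + 2 K⁺(aq)
Q = [K⁺]^2 / ([Mn²⁺]); log Q = -1.582.
E = E° − (0.0592/n) log Q = +1.76 − (0.0592/2)(-1.582) = +1.807 V.

+1.807 V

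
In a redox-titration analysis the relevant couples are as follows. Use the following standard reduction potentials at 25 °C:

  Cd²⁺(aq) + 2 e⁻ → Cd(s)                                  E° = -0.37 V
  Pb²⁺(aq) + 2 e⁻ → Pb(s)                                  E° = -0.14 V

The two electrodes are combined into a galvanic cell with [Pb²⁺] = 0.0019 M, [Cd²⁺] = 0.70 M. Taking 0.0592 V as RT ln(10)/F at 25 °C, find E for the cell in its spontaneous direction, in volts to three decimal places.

Pb²⁺/Pb is the cathode (higher E°), Cd²⁺/Cd the anode: E°cell = -0.14 − (-0.37) = +0.23 V, n = 2.
Overall: Pb²⁺(aq) + Cd(s) → Pb(s) + Cd²⁺(aq)
Q = [Cd²⁺] / ([Pb²⁺]); log Q = 2.566.
E = E° − (0.0592/n) log Q = +0.23 − (0.0592/2)(2.566) = +0.154 V.

+0.154 V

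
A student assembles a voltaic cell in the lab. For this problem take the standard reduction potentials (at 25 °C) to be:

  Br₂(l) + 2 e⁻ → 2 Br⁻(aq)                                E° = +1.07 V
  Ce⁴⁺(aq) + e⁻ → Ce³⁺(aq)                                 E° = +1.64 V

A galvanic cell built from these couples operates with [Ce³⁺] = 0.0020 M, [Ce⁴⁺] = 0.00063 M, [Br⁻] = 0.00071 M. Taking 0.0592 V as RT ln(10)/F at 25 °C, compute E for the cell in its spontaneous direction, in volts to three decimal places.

+0.354 V

Ce⁴⁺/Ce³⁺ is the cathode (higher E°), Br₂/Br⁻ the anode: E°cell = +1.64 − (+1.07) = +0.57 V, n = 2.
Overall: 2 Ce⁴⁺(aq) + 2 Br⁻(aq) → 2 Ce³⁺(aq) + Br₂(l)
Q = [Ce³⁺]^2 / ([Ce⁴⁺]^2·[Br⁻]^2); log Q = 7.301.
E = E° − (0.0592/n) log Q = +0.57 − (0.0592/2)(7.301) = +0.354 V.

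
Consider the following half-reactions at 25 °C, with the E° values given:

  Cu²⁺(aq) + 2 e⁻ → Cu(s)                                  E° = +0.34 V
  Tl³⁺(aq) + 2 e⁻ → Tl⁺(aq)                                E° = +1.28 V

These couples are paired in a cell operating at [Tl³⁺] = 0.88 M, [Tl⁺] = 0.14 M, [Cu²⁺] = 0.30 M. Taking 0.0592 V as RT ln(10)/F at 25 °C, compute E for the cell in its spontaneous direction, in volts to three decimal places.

Tl³⁺/Tl⁺ is the cathode (higher E°), Cu²⁺/Cu the anode: E°cell = +1.28 − (+0.34) = +0.94 V, n = 2.
Overall: Tl³⁺(aq) + Cu(s) → Tl⁺(aq) + Cu²⁺(aq)
Q = [Tl⁺]·[Cu²⁺] / ([Tl³⁺]); log Q = -1.321.
E = E° − (0.0592/n) log Q = +0.94 − (0.0592/2)(-1.321) = +0.979 V.

+0.979 V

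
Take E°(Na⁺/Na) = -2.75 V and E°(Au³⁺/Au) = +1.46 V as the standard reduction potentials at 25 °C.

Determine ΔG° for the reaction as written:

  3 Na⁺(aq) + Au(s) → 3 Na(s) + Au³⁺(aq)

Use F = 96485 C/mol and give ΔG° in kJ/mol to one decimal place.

As written, Na⁺/Na is reduced (cathode) and Au³⁺/Au is oxidised (anode), so E°cell = (-2.75) − (+1.46) = -4.21 V.
Balancing electrons gives n = 3.
ΔG° = −nFE° = −(3)(96485)(-4.21) = 1,218,606 J = +1218.6 kJ/mol.

+1218.6 kJ/mol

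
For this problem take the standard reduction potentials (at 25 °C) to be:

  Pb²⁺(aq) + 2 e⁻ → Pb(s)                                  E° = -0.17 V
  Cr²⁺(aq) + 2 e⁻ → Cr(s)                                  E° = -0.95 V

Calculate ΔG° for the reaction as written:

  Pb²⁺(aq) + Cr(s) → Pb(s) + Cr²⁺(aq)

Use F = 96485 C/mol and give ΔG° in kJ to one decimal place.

-150.5 kJ

As written, Pb²⁺/Pb is reduced (cathode) and Cr²⁺/Cr is oxidised (anode), so E°cell = (-0.17) − (-0.95) = +0.78 V.
Balancing electrons gives n = 2.
ΔG° = −nFE° = −(2)(96485)(+0.78) = -150,517 J = -150.5 kJ.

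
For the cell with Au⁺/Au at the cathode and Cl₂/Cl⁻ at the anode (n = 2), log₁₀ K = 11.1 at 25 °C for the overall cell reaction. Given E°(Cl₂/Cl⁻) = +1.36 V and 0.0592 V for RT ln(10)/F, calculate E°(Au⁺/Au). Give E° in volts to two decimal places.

+1.69 V

E°cell = (0.0592/n)·log K = (0.0592/2)(11.1) = +0.329 V.
Since Au⁺/Au is the cathode and Cl₂/Cl⁻ the anode, E°cell = E°(Au⁺/Au) − E°(Cl₂/Cl⁻).
So E°(Au⁺/Au) = E°cell + E°(Cl₂/Cl⁻) = +0.329 + (+1.36) = +1.69 V.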